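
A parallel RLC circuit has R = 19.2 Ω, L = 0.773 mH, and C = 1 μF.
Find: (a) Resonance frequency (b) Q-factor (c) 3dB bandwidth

Step 1 — Resonance: ω₀ = 1/√(LC) = 1/√(0.000773·1e-06) = 3.597e+04 rad/s.
Step 2 — f₀ = ω₀/(2π) = 5724 Hz.
Step 3 — Parallel Q: Q = R/(ω₀L) = 19.2/(3.597e+04·0.000773) = 0.6906.
Step 4 — Bandwidth: Δω = ω₀/Q = 5.208e+04 rad/s; BW = Δω/(2π) = 8289 Hz.

(a) f₀ = 5724 Hz  (b) Q = 0.6906  (c) BW = 8289 Hz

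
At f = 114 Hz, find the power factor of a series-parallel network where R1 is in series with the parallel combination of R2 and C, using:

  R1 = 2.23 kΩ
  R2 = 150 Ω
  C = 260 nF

Step 1 — Angular frequency: ω = 2π·f = 2π·114 = 716.3 rad/s.
Step 2 — Component impedances:
  R1: Z = R = 2230 Ω
  R2: Z = R = 150 Ω
  C: Z = 1/(jωC) = -j/(ω·C) = 0 - j5370 Ω
Step 3 — Parallel branch: R2 || C = 1/(1/R2 + 1/C) = 149.9 - j4.187 Ω.
Step 4 — Series with R1: Z_total = R1 + (R2 || C) = 2380 - j4.187 Ω = 2380∠-0.1° Ω.
Step 5 — Power factor: PF = cos(φ) = Re(Z)/|Z| = 2380/2380 = 1.
Step 6 — Type: Im(Z) = -4.187 ⇒ leading (phase φ = -0.1°).

PF = 1 (leading, φ = -0.1°)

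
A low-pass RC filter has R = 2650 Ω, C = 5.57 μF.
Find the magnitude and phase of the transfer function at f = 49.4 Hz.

Step 1 — Angular frequency: ω = 2π·49.4 = 310.4 rad/s.
Step 2 — Transfer function: H(jω) = 1/(1 + jωRC).
Step 3 — Denominator: 1 + jωRC = 1 + j·310.4·2650·5.57e-06 = 1 + j4.582.
Step 4 — H = 0.04547 - j0.2083.
Step 5 — Magnitude: |H| = 0.2132 (-13.4 dB); phase: φ = -77.7°.

|H| = 0.2132 (-13.4 dB), φ = -77.7°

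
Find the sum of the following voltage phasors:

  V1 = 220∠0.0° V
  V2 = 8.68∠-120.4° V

Step 1 — Convert each phasor to rectangular form:
  V1 = 220·(cos(0.0°) + j·sin(0.0°)) = 220 V
  V2 = 8.68·(cos(-120.4°) + j·sin(-120.4°)) = -4.392 - j7.487 V
Step 2 — Sum components: V_total = 215.6 - j7.487 V.
Step 3 — Convert to polar: |V_total| = 215.7 V, ∠V_total = -2.0°.

V_total = 215.7∠-2.0° V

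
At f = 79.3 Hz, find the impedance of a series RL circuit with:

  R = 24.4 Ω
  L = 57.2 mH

Step 1 — Angular frequency: ω = 2π·f = 2π·79.3 = 498.3 rad/s.
Step 2 — Component impedances:
  R: Z = R = 24.4 Ω
  L: Z = jωL = j·498.3·0.0572 = 0 + j28.5 Ω
Step 3 — Series combination: Z_total = R + L = 24.4 + j28.5 Ω = 37.52∠49.4° Ω.

Z = 24.4 + j28.5 Ω = 37.52∠49.4° Ω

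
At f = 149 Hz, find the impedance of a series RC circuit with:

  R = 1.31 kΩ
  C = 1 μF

Step 1 — Angular frequency: ω = 2π·f = 2π·149 = 936.2 rad/s.
Step 2 — Component impedances:
  R: Z = R = 1310 Ω
  C: Z = 1/(jωC) = -j/(ω·C) = 0 - j1068 Ω
Step 3 — Series combination: Z_total = R + C = 1310 - j1068 Ω = 1690∠-39.2° Ω.

Z = 1310 - j1068 Ω = 1690∠-39.2° Ω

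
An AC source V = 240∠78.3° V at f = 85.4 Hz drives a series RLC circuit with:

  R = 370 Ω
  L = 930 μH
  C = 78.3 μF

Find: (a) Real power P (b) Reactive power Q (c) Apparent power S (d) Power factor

Step 1 — Angular frequency: ω = 2π·f = 2π·85.4 = 536.6 rad/s.
Step 2 — Component impedances:
  R: Z = R = 370 Ω
  L: Z = jωL = j·536.6·0.00093 = 0 + j0.499 Ω
  C: Z = 1/(jωC) = -j/(ω·C) = 0 - j23.8 Ω
Step 3 — Series combination: Z_total = R + L + C = 370 - j23.3 Ω = 370.7∠-3.6° Ω.
Step 4 — Source phasor: V = 240∠78.3° V = 48.67 + j235 V.
Step 5 — Current: I = V / Z = 0.09117 + j0.6409 A = 0.6474∠81.9° A.
Step 6 — Complex power: S = V·I* = 155.1 - j9.766 VA.
Step 7 — Real power: P = Re(S) = 155.1 W.
Step 8 — Reactive power: Q = Im(S) = -9.766 VAR.
Step 9 — Apparent power: |S| = 155.4 VA.
Step 10 — Power factor: PF = P/|S| = 0.998 (leading).

(a) P = 155.1 W  (b) Q = -9.766 VAR  (c) S = 155.4 VA  (d) PF = 0.998 (leading)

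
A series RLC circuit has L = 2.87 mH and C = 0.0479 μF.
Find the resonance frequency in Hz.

Step 1 — Resonance condition Im(Z)=0 gives ω₀ = 1/√(LC).
Step 2 — ω₀ = 1/√(0.00287·4.79e-08) = 8.529e+04 rad/s.
Step 3 — f₀ = ω₀/(2π) = 1.357e+04 Hz.

f₀ = 1.357e+04 Hz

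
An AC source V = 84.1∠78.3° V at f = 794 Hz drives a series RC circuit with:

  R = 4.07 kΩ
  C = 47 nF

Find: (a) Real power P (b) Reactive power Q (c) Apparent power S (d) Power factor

Step 1 — Angular frequency: ω = 2π·f = 2π·794 = 4989 rad/s.
Step 2 — Component impedances:
  R: Z = R = 4070 Ω
  C: Z = 1/(jωC) = -j/(ω·C) = 0 - j4265 Ω
Step 3 — Series combination: Z_total = R + C = 4070 - j4265 Ω = 5895∠-46.3° Ω.
Step 4 — Source phasor: V = 84.1∠78.3° V = 17.05 + j82.35 V.
Step 5 — Current: I = V / Z = -0.008109 + j0.01174 A = 0.01427∠124.6° A.
Step 6 — Complex power: S = V·I* = 0.8283 - j0.8679 VA.
Step 7 — Real power: P = Re(S) = 0.8283 W.
Step 8 — Reactive power: Q = Im(S) = -0.8679 VAR.
Step 9 — Apparent power: |S| = 1.2 VA.
Step 10 — Power factor: PF = P/|S| = 0.6904 (leading).

(a) P = 0.8283 W  (b) Q = -0.8679 VAR  (c) S = 1.2 VA  (d) PF = 0.6904 (leading)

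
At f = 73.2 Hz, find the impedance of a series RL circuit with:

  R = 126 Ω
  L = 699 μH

Step 1 — Angular frequency: ω = 2π·f = 2π·73.2 = 459.9 rad/s.
Step 2 — Component impedances:
  R: Z = R = 126 Ω
  L: Z = jωL = j·459.9·0.000699 = 0 + j0.3215 Ω
Step 3 — Series combination: Z_total = R + L = 126 + j0.3215 Ω = 126∠0.1° Ω.

Z = 126 + j0.3215 Ω = 126∠0.1° Ω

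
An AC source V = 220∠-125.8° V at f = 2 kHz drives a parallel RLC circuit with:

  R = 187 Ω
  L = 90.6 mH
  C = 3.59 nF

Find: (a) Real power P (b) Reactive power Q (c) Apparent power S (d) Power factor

Step 1 — Angular frequency: ω = 2π·f = 2π·2000 = 1.257e+04 rad/s.
Step 2 — Component impedances:
  R: Z = R = 187 Ω
  L: Z = jωL = j·1.257e+04·0.0906 = 0 + j1139 Ω
  C: Z = 1/(jωC) = -j/(ω·C) = 0 - j2.217e+04 Ω
Step 3 — Parallel combination: 1/Z_total = 1/R + 1/L + 1/C; Z_total = 182.6 + j28.45 Ω = 184.8∠8.9° Ω.
Step 4 — Source phasor: V = 220∠-125.8° V = -128.7 - j178.4 V.
Step 5 — Current: I = V / Z = -0.8369 - j0.847 A = 1.191∠-134.7° A.
Step 6 — Complex power: S = V·I* = 258.8 + j40.33 VA.
Step 7 — Real power: P = Re(S) = 258.8 W.
Step 8 — Reactive power: Q = Im(S) = 40.33 VAR.
Step 9 — Apparent power: |S| = 261.9 VA.
Step 10 — Power factor: PF = P/|S| = 0.9881 (lagging).

(a) P = 258.8 W  (b) Q = 40.33 VAR  (c) S = 261.9 VA  (d) PF = 0.9881 (lagging)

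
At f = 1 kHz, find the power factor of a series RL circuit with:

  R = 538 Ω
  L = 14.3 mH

Step 1 — Angular frequency: ω = 2π·f = 2π·1000 = 6283 rad/s.
Step 2 — Component impedances:
  R: Z = R = 538 Ω
  L: Z = jωL = j·6283·0.0143 = 0 + j89.85 Ω
Step 3 — Series combination: Z_total = R + L = 538 + j89.85 Ω = 545.5∠9.5° Ω.
Step 4 — Power factor: PF = cos(φ) = Re(Z)/|Z| = 538/545.5 = 0.9863.
Step 5 — Type: Im(Z) = 89.85 ⇒ lagging (phase φ = 9.5°).

PF = 0.9863 (lagging, φ = 9.5°)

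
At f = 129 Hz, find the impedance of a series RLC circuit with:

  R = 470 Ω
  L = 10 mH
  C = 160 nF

Step 1 — Angular frequency: ω = 2π·f = 2π·129 = 810.5 rad/s.
Step 2 — Component impedances:
  R: Z = R = 470 Ω
  L: Z = jωL = j·810.5·0.01 = 0 + j8.105 Ω
  C: Z = 1/(jωC) = -j/(ω·C) = 0 - j7711 Ω
Step 3 — Series combination: Z_total = R + L + C = 470 - j7703 Ω = 7717∠-86.5° Ω.

Z = 470 - j7703 Ω = 7717∠-86.5° Ω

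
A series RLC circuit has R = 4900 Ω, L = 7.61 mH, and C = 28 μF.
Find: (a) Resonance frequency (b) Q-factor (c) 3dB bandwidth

Step 1 — Resonance condition Im(Z)=0 gives ω₀ = 1/√(LC).
Step 2 — ω₀ = 1/√(0.00761·2.8e-05) = 2166 rad/s.
Step 3 — f₀ = ω₀/(2π) = 344.8 Hz.
Step 4 — Series Q: Q = ω₀L/R = 2166·0.00761/4900 = 0.003364.
Step 5 — 3dB bandwidth: Δω = ω₀/Q = 6.439e+05 rad/s; BW = Δω/(2π) = 1.025e+05 Hz.

(a) f₀ = 344.8 Hz  (b) Q = 0.003364  (c) BW = 1.025e+05 Hz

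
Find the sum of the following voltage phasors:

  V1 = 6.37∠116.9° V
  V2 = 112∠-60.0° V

Step 1 — Convert each phasor to rectangular form:
  V1 = 6.37·(cos(116.9°) + j·sin(116.9°)) = -2.882 + j5.681 V
  V2 = 112·(cos(-60.0°) + j·sin(-60.0°)) = 56 - j96.99 V
Step 2 — Sum components: V_total = 53.12 - j91.31 V.
Step 3 — Convert to polar: |V_total| = 105.6 V, ∠V_total = -59.8°.

V_total = 105.6∠-59.8° V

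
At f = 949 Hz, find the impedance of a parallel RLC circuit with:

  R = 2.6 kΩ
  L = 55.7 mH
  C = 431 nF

Step 1 — Angular frequency: ω = 2π·f = 2π·949 = 5963 rad/s.
Step 2 — Component impedances:
  R: Z = R = 2600 Ω
  L: Z = jωL = j·5963·0.0557 = 0 + j332.1 Ω
  C: Z = 1/(jωC) = -j/(ω·C) = 0 - j389.1 Ω
Step 3 — Parallel combination: 1/Z_total = 1/R + 1/L + 1/C; Z_total = 1123 + j1288 Ω = 1709∠48.9° Ω.

Z = 1123 + j1288 Ω = 1709∠48.9° Ω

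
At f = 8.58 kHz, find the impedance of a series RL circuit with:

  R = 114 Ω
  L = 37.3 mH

Step 1 — Angular frequency: ω = 2π·f = 2π·8580 = 5.391e+04 rad/s.
Step 2 — Component impedances:
  R: Z = R = 114 Ω
  L: Z = jωL = j·5.391e+04·0.0373 = 0 + j2011 Ω
Step 3 — Series combination: Z_total = R + L = 114 + j2011 Ω = 2014∠86.8° Ω.

Z = 114 + j2011 Ω = 2014∠86.8° Ω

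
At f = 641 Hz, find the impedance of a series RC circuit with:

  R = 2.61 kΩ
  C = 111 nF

Step 1 — Angular frequency: ω = 2π·f = 2π·641 = 4028 rad/s.
Step 2 — Component impedances:
  R: Z = R = 2610 Ω
  C: Z = 1/(jωC) = -j/(ω·C) = 0 - j2237 Ω
Step 3 — Series combination: Z_total = R + C = 2610 - j2237 Ω = 3437∠-40.6° Ω.

Z = 2610 - j2237 Ω = 3437∠-40.6° Ω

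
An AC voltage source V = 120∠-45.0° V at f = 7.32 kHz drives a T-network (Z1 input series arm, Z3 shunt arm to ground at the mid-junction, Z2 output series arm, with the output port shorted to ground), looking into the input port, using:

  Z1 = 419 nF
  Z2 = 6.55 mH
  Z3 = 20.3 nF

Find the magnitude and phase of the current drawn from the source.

Step 1 — Angular frequency: ω = 2π·f = 2π·7320 = 4.599e+04 rad/s.
Step 2 — Component impedances:
  Z1: Z = 1/(jωC) = -j/(ω·C) = 0 - j51.89 Ω
  Z2: Z = jωL = j·4.599e+04·0.00655 = 0 + j301.3 Ω
  Z3: Z = 1/(jωC) = -j/(ω·C) = 0 - j1071 Ω
Step 3 — With the output port shorted to ground, the output series arm Z2 runs from the junction to ground; the shunt arm Z3 also runs from the junction to ground. They appear in parallel: Z3 || Z2 = 0 + j419.1 Ω.
Step 4 — Series with input arm Z1: Z_in = Z1 + (Z3 || Z2) = 0 + j367.3 Ω = 367.3∠90.0° Ω.
Step 5 — Source phasor: V = 120∠-45.0° V = 84.85 - j84.85 V.
Step 6 — Ohm's law: I = V / Z_total = (84.85 - j84.85) / (0 + j367.3) = -0.231 - j0.231 A.
Step 7 — Convert to polar: |I| = 0.3267 A, ∠I = -135.0°.

I = 0.3267∠-135.0° A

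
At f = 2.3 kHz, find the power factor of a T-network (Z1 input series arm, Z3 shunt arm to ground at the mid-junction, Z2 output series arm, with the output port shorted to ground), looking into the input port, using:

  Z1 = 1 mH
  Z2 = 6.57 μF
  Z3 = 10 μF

Step 1 — Angular frequency: ω = 2π·f = 2π·2300 = 1.445e+04 rad/s.
Step 2 — Component impedances:
  Z1: Z = jωL = j·1.445e+04·0.001 = 0 + j14.45 Ω
  Z2: Z = 1/(jωC) = -j/(ω·C) = 0 - j10.53 Ω
  Z3: Z = 1/(jωC) = -j/(ω·C) = 0 - j6.92 Ω
Step 3 — With the output port shorted to ground, the output series arm Z2 runs from the junction to ground; the shunt arm Z3 also runs from the junction to ground. They appear in parallel: Z3 || Z2 = 0 - j4.176 Ω.
Step 4 — Series with input arm Z1: Z_in = Z1 + (Z3 || Z2) = 0 + j10.28 Ω = 10.28∠90.0° Ω.
Step 5 — Power factor: PF = cos(φ) = Re(Z)/|Z| = 0/10.28 = 0.
Step 6 — Type: Im(Z) = 10.28 ⇒ lagging (phase φ = 90.0°).

PF = 0 (lagging, φ = 90.0°)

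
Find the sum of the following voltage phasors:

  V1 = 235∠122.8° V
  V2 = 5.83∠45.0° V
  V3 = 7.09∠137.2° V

Step 1 — Convert each phasor to rectangular form:
  V1 = 235·(cos(122.8°) + j·sin(122.8°)) = -127.3 + j197.5 V
  V2 = 5.83·(cos(45.0°) + j·sin(45.0°)) = 4.122 + j4.122 V
  V3 = 7.09·(cos(137.2°) + j·sin(137.2°)) = -5.202 + j4.817 V
Step 2 — Sum components: V_total = -128.4 + j206.5 V.
Step 3 — Convert to polar: |V_total| = 243.1 V, ∠V_total = 121.9°.

V_total = 243.1∠121.9° V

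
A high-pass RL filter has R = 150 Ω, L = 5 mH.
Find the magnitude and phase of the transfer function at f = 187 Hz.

Step 1 — Angular frequency: ω = 2π·187 = 1175 rad/s.
Step 2 — Transfer function: H(jω) = jωL/(R + jωL).
Step 3 — Numerator jωL = j·5.875; denominator R + jωL = 150 + j5.875.
Step 4 — H = 0.001532 + j0.03911.
Step 5 — Magnitude: |H| = 0.03914 (-28.1 dB); phase: φ = 87.8°.

|H| = 0.03914 (-28.1 dB), φ = 87.8°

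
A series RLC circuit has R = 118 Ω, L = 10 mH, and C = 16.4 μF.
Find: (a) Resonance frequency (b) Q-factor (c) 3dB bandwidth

Step 1 — Resonance condition Im(Z)=0 gives ω₀ = 1/√(LC).
Step 2 — ω₀ = 1/√(0.01·1.64e-05) = 2469 rad/s.
Step 3 — f₀ = ω₀/(2π) = 393 Hz.
Step 4 — Series Q: Q = ω₀L/R = 2469·0.01/118 = 0.2093.
Step 5 — 3dB bandwidth: Δω = ω₀/Q = 1.18e+04 rad/s; BW = Δω/(2π) = 1878 Hz.

(a) f₀ = 393 Hz  (b) Q = 0.2093  (c) BW = 1878 Hz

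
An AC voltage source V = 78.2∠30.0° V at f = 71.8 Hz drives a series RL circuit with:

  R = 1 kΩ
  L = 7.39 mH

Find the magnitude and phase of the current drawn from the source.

Step 1 — Angular frequency: ω = 2π·f = 2π·71.8 = 451.1 rad/s.
Step 2 — Component impedances:
  R: Z = R = 1000 Ω
  L: Z = jωL = j·451.1·0.00739 = 0 + j3.334 Ω
Step 3 — Series combination: Z_total = R + L = 1000 + j3.334 Ω = 1000∠0.2° Ω.
Step 4 — Source phasor: V = 78.2∠30.0° V = 67.72 + j39.1 V.
Step 5 — Ohm's law: I = V / Z_total = (67.72 + j39.1) / (1000 + j3.334) = 0.06785 + j0.03887 A.
Step 6 — Convert to polar: |I| = 0.0782 A, ∠I = 29.8°.

I = 0.0782∠29.8° A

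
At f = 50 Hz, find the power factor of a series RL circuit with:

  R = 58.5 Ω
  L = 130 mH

Step 1 — Angular frequency: ω = 2π·f = 2π·50 = 314.2 rad/s.
Step 2 — Component impedances:
  R: Z = R = 58.5 Ω
  L: Z = jωL = j·314.2·0.13 = 0 + j40.84 Ω
Step 3 — Series combination: Z_total = R + L = 58.5 + j40.84 Ω = 71.35∠34.9° Ω.
Step 4 — Power factor: PF = cos(φ) = Re(Z)/|Z| = 58.5/71.3457 = 0.82.
Step 5 — Type: Im(Z) = 40.84 ⇒ lagging (phase φ = 34.9°).

PF = 0.82 (lagging, φ = 34.9°)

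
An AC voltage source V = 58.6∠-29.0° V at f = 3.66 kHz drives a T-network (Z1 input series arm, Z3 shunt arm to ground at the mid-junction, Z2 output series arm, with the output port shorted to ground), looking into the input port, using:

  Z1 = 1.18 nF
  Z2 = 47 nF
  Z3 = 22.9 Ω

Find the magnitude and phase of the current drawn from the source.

Step 1 — Angular frequency: ω = 2π·f = 2π·3660 = 2.3e+04 rad/s.
Step 2 — Component impedances:
  Z1: Z = 1/(jωC) = -j/(ω·C) = 0 - j3.685e+04 Ω
  Z2: Z = 1/(jωC) = -j/(ω·C) = 0 - j925.2 Ω
  Z3: Z = R = 22.9 Ω
Step 3 — With the output port shorted to ground, the output series arm Z2 runs from the junction to ground; the shunt arm Z3 also runs from the junction to ground. They appear in parallel: Z3 || Z2 = 22.89 - j0.5665 Ω.
Step 4 — Series with input arm Z1: Z_in = Z1 + (Z3 || Z2) = 22.89 - j3.685e+04 Ω = 3.685e+04∠-90.0° Ω.
Step 5 — Source phasor: V = 58.6∠-29.0° V = 51.25 - j28.41 V.
Step 6 — Ohm's law: I = V / Z_total = (51.25 - j28.41) / (22.89 - j3.685e+04) = 0.0007718 + j0.00139 A.
Step 7 — Convert to polar: |I| = 0.00159 A, ∠I = 61.0°.

I = 0.00159∠61.0° A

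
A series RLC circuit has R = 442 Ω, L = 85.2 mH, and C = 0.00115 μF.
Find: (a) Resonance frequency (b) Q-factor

Step 1 — Resonance condition Im(Z)=0 gives ω₀ = 1/√(LC).
Step 2 — ω₀ = 1/√(0.0852·1.15e-09) = 1.01e+05 rad/s.
Step 3 — f₀ = ω₀/(2π) = 1.608e+04 Hz.
Step 4 — Series Q: Q = ω₀L/R = 1.01e+05·0.0852/442 = 19.47.

(a) f₀ = 1.608e+04 Hz  (b) Q = 19.47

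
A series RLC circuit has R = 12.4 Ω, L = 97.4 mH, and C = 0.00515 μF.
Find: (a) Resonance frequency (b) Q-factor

Step 1 — Resonance condition Im(Z)=0 gives ω₀ = 1/√(LC).
Step 2 — ω₀ = 1/√(0.0974·5.15e-09) = 4.465e+04 rad/s.
Step 3 — f₀ = ω₀/(2π) = 7106 Hz.
Step 4 — Series Q: Q = ω₀L/R = 4.465e+04·0.0974/12.4 = 350.7.

(a) f₀ = 7106 Hz  (b) Q = 350.7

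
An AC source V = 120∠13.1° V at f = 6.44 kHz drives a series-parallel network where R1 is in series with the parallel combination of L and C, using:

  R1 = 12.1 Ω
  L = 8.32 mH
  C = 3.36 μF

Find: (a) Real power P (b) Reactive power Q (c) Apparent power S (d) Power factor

Step 1 — Angular frequency: ω = 2π·f = 2π·6440 = 4.046e+04 rad/s.
Step 2 — Component impedances:
  R1: Z = R = 12.1 Ω
  L: Z = jωL = j·4.046e+04·0.00832 = 0 + j336.7 Ω
  C: Z = 1/(jωC) = -j/(ω·C) = 0 - j7.355 Ω
Step 3 — Parallel branch: L || C = 1/(1/L + 1/C) = 0 - j7.519 Ω.
Step 4 — Series with R1: Z_total = R1 + (L || C) = 12.1 - j7.519 Ω = 14.25∠-31.9° Ω.
Step 5 — Source phasor: V = 120∠13.1° V = 116.9 + j27.2 V.
Step 6 — Current: I = V / Z = 5.96 + j5.952 A = 8.423∠45.0° A.
Step 7 — Complex power: S = V·I* = 858.5 - j533.5 VA.
Step 8 — Real power: P = Re(S) = 858.5 W.
Step 9 — Reactive power: Q = Im(S) = -533.5 VAR.
Step 10 — Apparent power: |S| = 1011 VA.
Step 11 — Power factor: PF = P/|S| = 0.8494 (leading).

(a) P = 858.5 W  (b) Q = -533.5 VAR  (c) S = 1011 VA  (d) PF = 0.8494 (leading)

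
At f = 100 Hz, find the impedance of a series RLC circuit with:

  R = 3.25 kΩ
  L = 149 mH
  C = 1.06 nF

Step 1 — Angular frequency: ω = 2π·f = 2π·100 = 628.3 rad/s.
Step 2 — Component impedances:
  R: Z = R = 3250 Ω
  L: Z = jωL = j·628.3·0.149 = 0 + j93.62 Ω
  C: Z = 1/(jωC) = -j/(ω·C) = 0 - j1.501e+06 Ω
Step 3 — Series combination: Z_total = R + L + C = 3250 - j1.501e+06 Ω = 1.501e+06∠-89.9° Ω.

Z = 3250 - j1.501e+06 Ω = 1.501e+06∠-89.9° Ω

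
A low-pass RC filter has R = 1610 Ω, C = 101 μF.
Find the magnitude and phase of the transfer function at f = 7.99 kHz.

Step 1 — Angular frequency: ω = 2π·7990 = 5.02e+04 rad/s.
Step 2 — Transfer function: H(jω) = 1/(1 + jωRC).
Step 3 — Denominator: 1 + jωRC = 1 + j·5.02e+04·1610·0.000101 = 1 + j8163.
Step 4 — H = 1.501e-08 - j0.0001225.
Step 5 — Magnitude: |H| = 0.0001225 (-78.2 dB); phase: φ = -90.0°.

|H| = 0.0001225 (-78.2 dB), φ = -90.0°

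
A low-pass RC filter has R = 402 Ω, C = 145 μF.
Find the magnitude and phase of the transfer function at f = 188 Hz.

Step 1 — Angular frequency: ω = 2π·188 = 1181 rad/s.
Step 2 — Transfer function: H(jω) = 1/(1 + jωRC).
Step 3 — Denominator: 1 + jωRC = 1 + j·1181·402·0.000145 = 1 + j68.85.
Step 4 — H = 0.0002109 - j0.01452.
Step 5 — Magnitude: |H| = 0.01452 (-36.8 dB); phase: φ = -89.2°.

|H| = 0.01452 (-36.8 dB), φ = -89.2°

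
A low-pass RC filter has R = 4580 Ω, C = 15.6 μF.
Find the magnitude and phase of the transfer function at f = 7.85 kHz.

Step 1 — Angular frequency: ω = 2π·7850 = 4.932e+04 rad/s.
Step 2 — Transfer function: H(jω) = 1/(1 + jωRC).
Step 3 — Denominator: 1 + jωRC = 1 + j·4.932e+04·4580·1.56e-05 = 1 + j3524.
Step 4 — H = 8.052e-08 - j0.0002838.
Step 5 — Magnitude: |H| = 0.0002838 (-70.9 dB); phase: φ = -90.0°.

|H| = 0.0002838 (-70.9 dB), φ = -90.0°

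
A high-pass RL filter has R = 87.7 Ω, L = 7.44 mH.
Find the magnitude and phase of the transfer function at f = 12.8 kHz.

Step 1 — Angular frequency: ω = 2π·1.28e+04 = 8.042e+04 rad/s.
Step 2 — Transfer function: H(jω) = jωL/(R + jωL).
Step 3 — Numerator jωL = j·598.4; denominator R + jωL = 87.7 + j598.4.
Step 4 — H = 0.979 + j0.1435.
Step 5 — Magnitude: |H| = 0.9894 (-0.1 dB); phase: φ = 8.3°.

|H| = 0.9894 (-0.1 dB), φ = 8.3°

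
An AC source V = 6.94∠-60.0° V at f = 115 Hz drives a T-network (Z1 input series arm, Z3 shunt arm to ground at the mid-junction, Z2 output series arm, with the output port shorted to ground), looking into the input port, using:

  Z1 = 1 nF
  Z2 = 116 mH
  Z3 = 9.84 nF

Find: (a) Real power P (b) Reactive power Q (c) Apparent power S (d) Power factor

Step 1 — Angular frequency: ω = 2π·f = 2π·115 = 722.6 rad/s.
Step 2 — Component impedances:
  Z1: Z = 1/(jωC) = -j/(ω·C) = 0 - j1.384e+06 Ω
  Z2: Z = jωL = j·722.6·0.116 = 0 + j83.82 Ω
  Z3: Z = 1/(jωC) = -j/(ω·C) = 0 - j1.406e+05 Ω
Step 3 — With the output port shorted to ground, the output series arm Z2 runs from the junction to ground; the shunt arm Z3 also runs from the junction to ground. They appear in parallel: Z3 || Z2 = 0 + j83.87 Ω.
Step 4 — Series with input arm Z1: Z_in = Z1 + (Z3 || Z2) = 0 - j1.384e+06 Ω = 1.384e+06∠-90.0° Ω.
Step 5 — Source phasor: V = 6.94∠-60.0° V = 3.47 - j6.01 V.
Step 6 — Current: I = V / Z = 4.343e-06 + j2.507e-06 A = 5.015e-06∠30.0° A.
Step 7 — Complex power: S = V·I* = 0 - j3.48e-05 VA.
Step 8 — Real power: P = Re(S) = 0 W.
Step 9 — Reactive power: Q = Im(S) = -3.48e-05 VAR.
Step 10 — Apparent power: |S| = 3.48e-05 VA.
Step 11 — Power factor: PF = P/|S| = 0 (leading).

(a) P = 0 W  (b) Q = -3.48e-05 VAR  (c) S = 3.48e-05 VA  (d) PF = 0 (leading)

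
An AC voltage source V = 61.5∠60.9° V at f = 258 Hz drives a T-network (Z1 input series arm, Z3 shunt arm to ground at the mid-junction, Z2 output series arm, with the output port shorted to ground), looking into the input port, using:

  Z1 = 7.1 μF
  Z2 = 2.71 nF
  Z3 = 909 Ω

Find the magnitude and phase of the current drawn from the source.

Step 1 — Angular frequency: ω = 2π·f = 2π·258 = 1621 rad/s.
Step 2 — Component impedances:
  Z1: Z = 1/(jωC) = -j/(ω·C) = 0 - j86.88 Ω
  Z2: Z = 1/(jωC) = -j/(ω·C) = 0 - j2.276e+05 Ω
  Z3: Z = R = 909 Ω
Step 3 — With the output port shorted to ground, the output series arm Z2 runs from the junction to ground; the shunt arm Z3 also runs from the junction to ground. They appear in parallel: Z3 || Z2 = 909 - j3.63 Ω.
Step 4 — Series with input arm Z1: Z_in = Z1 + (Z3 || Z2) = 909 - j90.51 Ω = 913.5∠-5.7° Ω.
Step 5 — Source phasor: V = 61.5∠60.9° V = 29.91 + j53.74 V.
Step 6 — Ohm's law: I = V / Z_total = (29.91 + j53.74) / (909 - j90.51) = 0.02675 + j0.06178 A.
Step 7 — Convert to polar: |I| = 0.06732 A, ∠I = 66.6°.

I = 0.06732∠66.6° A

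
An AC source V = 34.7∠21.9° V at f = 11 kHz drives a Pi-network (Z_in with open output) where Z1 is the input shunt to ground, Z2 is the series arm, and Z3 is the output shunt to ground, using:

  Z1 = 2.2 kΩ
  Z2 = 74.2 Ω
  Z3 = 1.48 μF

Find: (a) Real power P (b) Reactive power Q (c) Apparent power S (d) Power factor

Step 1 — Angular frequency: ω = 2π·f = 2π·1.1e+04 = 6.912e+04 rad/s.
Step 2 — Component impedances:
  Z1: Z = R = 2200 Ω
  Z2: Z = R = 74.2 Ω
  Z3: Z = 1/(jωC) = -j/(ω·C) = 0 - j9.776 Ω
Step 3 — With open output, the series arm Z2 and the output shunt Z3 appear in series to ground: Z2 + Z3 = 74.2 - j9.776 Ω.
Step 4 — Parallel with input shunt Z1: Z_in = Z1 || (Z2 + Z3) = 71.82 - j9.148 Ω = 72.4∠-7.3° Ω.
Step 5 — Source phasor: V = 34.7∠21.9° V = 32.2 + j12.94 V.
Step 6 — Current: I = V / Z = 0.4185 + j0.2335 A = 0.4793∠29.2° A.
Step 7 — Complex power: S = V·I* = 16.5 - j2.102 VA.
Step 8 — Real power: P = Re(S) = 16.5 W.
Step 9 — Reactive power: Q = Im(S) = -2.102 VAR.
Step 10 — Apparent power: |S| = 16.63 VA.
Step 11 — Power factor: PF = P/|S| = 0.992 (leading).

(a) P = 16.5 W  (b) Q = -2.102 VAR  (c) S = 16.63 VA  (d) PF = 0.992 (leading)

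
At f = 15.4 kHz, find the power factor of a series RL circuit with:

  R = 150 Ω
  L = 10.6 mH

Step 1 — Angular frequency: ω = 2π·f = 2π·1.54e+04 = 9.676e+04 rad/s.
Step 2 — Component impedances:
  R: Z = R = 150 Ω
  L: Z = jωL = j·9.676e+04·0.0106 = 0 + j1026 Ω
Step 3 — Series combination: Z_total = R + L = 150 + j1026 Ω = 1037∠81.7° Ω.
Step 4 — Power factor: PF = cos(φ) = Re(Z)/|Z| = 150/1036.6 = 0.1447.
Step 5 — Type: Im(Z) = 1026 ⇒ lagging (phase φ = 81.7°).

PF = 0.1447 (lagging, φ = 81.7°)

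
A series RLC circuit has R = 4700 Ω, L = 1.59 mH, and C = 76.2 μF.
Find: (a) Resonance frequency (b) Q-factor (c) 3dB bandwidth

Step 1 — Resonance: ω₀ = 1/√(LC) = 1/√(0.00159·7.62e-05) = 2873 rad/s.
Step 2 — f₀ = ω₀/(2π) = 457.2 Hz.
Step 3 — Series Q: Q = ω₀L/R = 2873·0.00159/4700 = 0.0009719.
Step 4 — Bandwidth: Δω = ω₀/Q = 2.956e+06 rad/s; BW = Δω/(2π) = 4.705e+05 Hz.

(a) f₀ = 457.2 Hz  (b) Q = 0.0009719  (c) BW = 4.705e+05 Hz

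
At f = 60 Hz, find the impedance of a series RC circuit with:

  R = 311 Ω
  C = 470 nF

Step 1 — Angular frequency: ω = 2π·f = 2π·60 = 377 rad/s.
Step 2 — Component impedances:
  R: Z = R = 311 Ω
  C: Z = 1/(jωC) = -j/(ω·C) = 0 - j5644 Ω
Step 3 — Series combination: Z_total = R + C = 311 - j5644 Ω = 5652∠-86.8° Ω.

Z = 311 - j5644 Ω = 5652∠-86.8° Ω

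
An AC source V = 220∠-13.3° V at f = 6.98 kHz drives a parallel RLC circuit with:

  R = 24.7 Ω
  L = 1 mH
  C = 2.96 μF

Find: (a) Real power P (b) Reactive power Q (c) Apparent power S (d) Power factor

Step 1 — Angular frequency: ω = 2π·f = 2π·6980 = 4.386e+04 rad/s.
Step 2 — Component impedances:
  R: Z = R = 24.7 Ω
  L: Z = jωL = j·4.386e+04·0.001 = 0 + j43.86 Ω
  C: Z = 1/(jωC) = -j/(ω·C) = 0 - j7.703 Ω
Step 3 — Parallel combination: 1/Z_total = 1/R + 1/L + 1/C; Z_total = 3.093 - j8.175 Ω = 8.74∠-69.3° Ω.
Step 4 — Source phasor: V = 220∠-13.3° V = 214.1 - j50.61 V.
Step 5 — Current: I = V / Z = 14.08 + j20.86 A = 25.17∠56.0° A.
Step 6 — Complex power: S = V·I* = 1960 - j5179 VA.
Step 7 — Real power: P = Re(S) = 1960 W.
Step 8 — Reactive power: Q = Im(S) = -5179 VAR.
Step 9 — Apparent power: |S| = 5538 VA.
Step 10 — Power factor: PF = P/|S| = 0.3538 (leading).

(a) P = 1960 W  (b) Q = -5179 VAR  (c) S = 5538 VA  (d) PF = 0.3538 (leading)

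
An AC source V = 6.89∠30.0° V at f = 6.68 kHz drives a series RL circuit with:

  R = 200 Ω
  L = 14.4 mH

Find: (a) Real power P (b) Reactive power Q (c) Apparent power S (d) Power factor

Step 1 — Angular frequency: ω = 2π·f = 2π·6680 = 4.197e+04 rad/s.
Step 2 — Component impedances:
  R: Z = R = 200 Ω
  L: Z = jωL = j·4.197e+04·0.0144 = 0 + j604.4 Ω
Step 3 — Series combination: Z_total = R + L = 200 + j604.4 Ω = 636.6∠71.7° Ω.
Step 4 — Source phasor: V = 6.89∠30.0° V = 5.967 + j3.445 V.
Step 5 — Current: I = V / Z = 0.008082 - j0.007198 A = 0.01082∠-41.7° A.
Step 6 — Complex power: S = V·I* = 0.02343 + j0.07079 VA.
Step 7 — Real power: P = Re(S) = 0.02343 W.
Step 8 — Reactive power: Q = Im(S) = 0.07079 VAR.
Step 9 — Apparent power: |S| = 0.07457 VA.
Step 10 — Power factor: PF = P/|S| = 0.3142 (lagging).

(a) P = 0.02343 W  (b) Q = 0.07079 VAR  (c) S = 0.07457 VA  (d) PF = 0.3142 (lagging)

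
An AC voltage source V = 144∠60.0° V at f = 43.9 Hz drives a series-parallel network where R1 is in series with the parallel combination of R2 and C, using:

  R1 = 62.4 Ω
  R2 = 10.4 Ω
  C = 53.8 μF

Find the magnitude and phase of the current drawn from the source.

Step 1 — Angular frequency: ω = 2π·f = 2π·43.9 = 275.8 rad/s.
Step 2 — Component impedances:
  R1: Z = R = 62.4 Ω
  R2: Z = R = 10.4 Ω
  C: Z = 1/(jωC) = -j/(ω·C) = 0 - j67.39 Ω
Step 3 — Parallel branch: R2 || C = 1/(1/R2 + 1/C) = 10.16 - j1.568 Ω.
Step 4 — Series with R1: Z_total = R1 + (R2 || C) = 72.56 - j1.568 Ω = 72.57∠-1.2° Ω.
Step 5 — Source phasor: V = 144∠60.0° V = 72 + j124.7 V.
Step 6 — Ohm's law: I = V / Z_total = (72 + j124.7) / (72.56 - j1.568) = 0.9547 + j1.739 A.
Step 7 — Convert to polar: |I| = 1.984 A, ∠I = 61.2°.

I = 1.984∠61.2° A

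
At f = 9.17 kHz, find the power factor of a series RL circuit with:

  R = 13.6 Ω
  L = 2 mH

Step 1 — Angular frequency: ω = 2π·f = 2π·9170 = 5.762e+04 rad/s.
Step 2 — Component impedances:
  R: Z = R = 13.6 Ω
  L: Z = jωL = j·5.762e+04·0.002 = 0 + j115.2 Ω
Step 3 — Series combination: Z_total = R + L = 13.6 + j115.2 Ω = 116∠83.3° Ω.
Step 4 — Power factor: PF = cos(φ) = Re(Z)/|Z| = 13.6/116 = 0.1172.
Step 5 — Type: Im(Z) = 115.2 ⇒ lagging (phase φ = 83.3°).

PF = 0.1172 (lagging, φ = 83.3°)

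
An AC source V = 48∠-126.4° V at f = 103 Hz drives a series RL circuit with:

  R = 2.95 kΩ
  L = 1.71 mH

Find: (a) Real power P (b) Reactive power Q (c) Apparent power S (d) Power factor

Step 1 — Angular frequency: ω = 2π·f = 2π·103 = 647.2 rad/s.
Step 2 — Component impedances:
  R: Z = R = 2950 Ω
  L: Z = jωL = j·647.2·0.00171 = 0 + j1.107 Ω
Step 3 — Series combination: Z_total = R + L = 2950 + j1.107 Ω = 2950∠0.0° Ω.
Step 4 — Source phasor: V = 48∠-126.4° V = -28.48 - j38.63 V.
Step 5 — Current: I = V / Z = -0.009661 - j0.01309 A = 0.01627∠-126.4° A.
Step 6 — Complex power: S = V·I* = 0.781 + j0.000293 VA.
Step 7 — Real power: P = Re(S) = 0.781 W.
Step 8 — Reactive power: Q = Im(S) = 0.000293 VAR.
Step 9 — Apparent power: |S| = 0.781 VA.
Step 10 — Power factor: PF = P/|S| = 1 (lagging).

(a) P = 0.781 W  (b) Q = 0.000293 VAR  (c) S = 0.781 VA  (d) PF = 1 (lagging)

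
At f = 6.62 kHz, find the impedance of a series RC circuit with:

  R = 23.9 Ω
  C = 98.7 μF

Step 1 — Angular frequency: ω = 2π·f = 2π·6620 = 4.159e+04 rad/s.
Step 2 — Component impedances:
  R: Z = R = 23.9 Ω
  C: Z = 1/(jωC) = -j/(ω·C) = 0 - j0.2436 Ω
Step 3 — Series combination: Z_total = R + C = 23.9 - j0.2436 Ω = 23.9∠-0.6° Ω.

Z = 23.9 - j0.2436 Ω = 23.9∠-0.6° Ω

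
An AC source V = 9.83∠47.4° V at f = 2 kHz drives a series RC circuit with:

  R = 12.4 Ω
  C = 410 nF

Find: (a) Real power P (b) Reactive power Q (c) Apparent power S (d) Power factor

Step 1 — Angular frequency: ω = 2π·f = 2π·2000 = 1.257e+04 rad/s.
Step 2 — Component impedances:
  R: Z = R = 12.4 Ω
  C: Z = 1/(jωC) = -j/(ω·C) = 0 - j194.1 Ω
Step 3 — Series combination: Z_total = R + C = 12.4 - j194.1 Ω = 194.5∠-86.3° Ω.
Step 4 — Source phasor: V = 9.83∠47.4° V = 6.654 + j7.236 V.
Step 5 — Current: I = V / Z = -0.03495 + j0.03651 A = 0.05054∠133.7° A.
Step 6 — Complex power: S = V·I* = 0.03168 - j0.4958 VA.
Step 7 — Real power: P = Re(S) = 0.03168 W.
Step 8 — Reactive power: Q = Im(S) = -0.4958 VAR.
Step 9 — Apparent power: |S| = 0.4968 VA.
Step 10 — Power factor: PF = P/|S| = 0.06376 (leading).

(a) P = 0.03168 W  (b) Q = -0.4958 VAR  (c) S = 0.4968 VA  (d) PF = 0.06376 (leading)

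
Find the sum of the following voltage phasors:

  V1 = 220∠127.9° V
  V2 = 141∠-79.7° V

Step 1 — Convert each phasor to rectangular form:
  V1 = 220·(cos(127.9°) + j·sin(127.9°)) = -135.1 + j173.6 V
  V2 = 141·(cos(-79.7°) + j·sin(-79.7°)) = 25.21 - j138.7 V
Step 2 — Sum components: V_total = -109.9 + j34.87 V.
Step 3 — Convert to polar: |V_total| = 115.3 V, ∠V_total = 162.4°.

V_total = 115.3∠162.4° V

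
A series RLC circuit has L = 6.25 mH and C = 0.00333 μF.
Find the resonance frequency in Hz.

Step 1 — Resonance condition Im(Z)=0 gives ω₀ = 1/√(LC).
Step 2 — ω₀ = 1/√(0.00625·3.33e-09) = 2.192e+05 rad/s.
Step 3 — f₀ = ω₀/(2π) = 3.489e+04 Hz.

f₀ = 3.489e+04 Hz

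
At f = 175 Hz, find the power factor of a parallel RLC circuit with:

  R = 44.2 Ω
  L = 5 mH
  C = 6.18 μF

Step 1 — Angular frequency: ω = 2π·f = 2π·175 = 1100 rad/s.
Step 2 — Component impedances:
  R: Z = R = 44.2 Ω
  L: Z = jωL = j·1100·0.005 = 0 + j5.498 Ω
  C: Z = 1/(jωC) = -j/(ω·C) = 0 - j147.2 Ω
Step 3 — Parallel combination: 1/Z_total = 1/R + 1/L + 1/C; Z_total = 0.7258 + j5.617 Ω = 5.664∠82.6° Ω.
Step 4 — Power factor: PF = cos(φ) = Re(Z)/|Z| = 0.7258/5.664 = 0.1281.
Step 5 — Type: Im(Z) = 5.617 ⇒ lagging (phase φ = 82.6°).

PF = 0.1281 (lagging, φ = 82.6°)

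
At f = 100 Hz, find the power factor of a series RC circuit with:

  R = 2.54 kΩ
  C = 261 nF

Step 1 — Angular frequency: ω = 2π·f = 2π·100 = 628.3 rad/s.
Step 2 — Component impedances:
  R: Z = R = 2540 Ω
  C: Z = 1/(jωC) = -j/(ω·C) = 0 - j6098 Ω
Step 3 — Series combination: Z_total = R + C = 2540 - j6098 Ω = 6606∠-67.4° Ω.
Step 4 — Power factor: PF = cos(φ) = Re(Z)/|Z| = 2540/6606 = 0.3845.
Step 5 — Type: Im(Z) = -6098 ⇒ leading (phase φ = -67.4°).

PF = 0.3845 (leading, φ = -67.4°)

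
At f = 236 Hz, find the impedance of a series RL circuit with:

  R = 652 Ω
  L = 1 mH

Step 1 — Angular frequency: ω = 2π·f = 2π·236 = 1483 rad/s.
Step 2 — Component impedances:
  R: Z = R = 652 Ω
  L: Z = jωL = j·1483·0.001 = 0 + j1.483 Ω
Step 3 — Series combination: Z_total = R + L = 652 + j1.483 Ω = 652∠0.1° Ω.

Z = 652 + j1.483 Ω = 652∠0.1° Ω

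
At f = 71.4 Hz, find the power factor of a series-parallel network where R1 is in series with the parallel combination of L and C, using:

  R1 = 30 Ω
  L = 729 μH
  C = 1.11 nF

Step 1 — Angular frequency: ω = 2π·f = 2π·71.4 = 448.6 rad/s.
Step 2 — Component impedances:
  R1: Z = R = 30 Ω
  L: Z = jωL = j·448.6·0.000729 = 0 + j0.327 Ω
  C: Z = 1/(jωC) = -j/(ω·C) = 0 - j2.008e+06 Ω
Step 3 — Parallel branch: L || C = 1/(1/L + 1/C) = 0 + j0.327 Ω.
Step 4 — Series with R1: Z_total = R1 + (L || C) = 30 + j0.327 Ω = 30∠0.6° Ω.
Step 5 — Power factor: PF = cos(φ) = Re(Z)/|Z| = 30/30.002 = 0.9999.
Step 6 — Type: Im(Z) = 0.327 ⇒ lagging (phase φ = 0.6°).

PF = 0.9999 (lagging, φ = 0.6°)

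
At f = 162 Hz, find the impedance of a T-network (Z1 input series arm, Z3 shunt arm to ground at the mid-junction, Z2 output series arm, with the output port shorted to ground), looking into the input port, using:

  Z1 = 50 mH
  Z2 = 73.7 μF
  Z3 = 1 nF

Step 1 — Angular frequency: ω = 2π·f = 2π·162 = 1018 rad/s.
Step 2 — Component impedances:
  Z1: Z = jωL = j·1018·0.05 = 0 + j50.89 Ω
  Z2: Z = 1/(jωC) = -j/(ω·C) = 0 - j13.33 Ω
  Z3: Z = 1/(jωC) = -j/(ω·C) = 0 - j9.824e+05 Ω
Step 3 — With the output port shorted to ground, the output series arm Z2 runs from the junction to ground; the shunt arm Z3 also runs from the junction to ground. They appear in parallel: Z3 || Z2 = 0 - j13.33 Ω.
Step 4 — Series with input arm Z1: Z_in = Z1 + (Z3 || Z2) = 0 + j37.56 Ω = 37.56∠90.0° Ω.

Z = 0 + j37.56 Ω = 37.56∠90.0° Ω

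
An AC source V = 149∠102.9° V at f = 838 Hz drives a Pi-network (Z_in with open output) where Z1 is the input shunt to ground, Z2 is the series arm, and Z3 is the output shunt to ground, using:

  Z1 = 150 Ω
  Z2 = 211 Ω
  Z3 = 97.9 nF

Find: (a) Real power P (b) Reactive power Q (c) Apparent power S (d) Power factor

Step 1 — Angular frequency: ω = 2π·f = 2π·838 = 5265 rad/s.
Step 2 — Component impedances:
  Z1: Z = R = 150 Ω
  Z2: Z = R = 211 Ω
  Z3: Z = 1/(jωC) = -j/(ω·C) = 0 - j1940 Ω
Step 3 — With open output, the series arm Z2 and the output shunt Z3 appear in series to ground: Z2 + Z3 = 211 - j1940 Ω.
Step 4 — Parallel with input shunt Z1: Z_in = Z1 || (Z2 + Z3) = 147.9 - j11.21 Ω = 148.3∠-4.3° Ω.
Step 5 — Source phasor: V = 149∠102.9° V = -33.26 + j145.2 V.
Step 6 — Current: I = V / Z = -0.2976 + j0.9594 A = 1.004∠107.2° A.
Step 7 — Complex power: S = V·I* = 149.2 - j11.31 VA.
Step 8 — Real power: P = Re(S) = 149.2 W.
Step 9 — Reactive power: Q = Im(S) = -11.31 VAR.
Step 10 — Apparent power: |S| = 149.7 VA.
Step 11 — Power factor: PF = P/|S| = 0.9971 (leading).

(a) P = 149.2 W  (b) Q = -11.31 VAR  (c) S = 149.7 VA  (d) PF = 0.9971 (leading)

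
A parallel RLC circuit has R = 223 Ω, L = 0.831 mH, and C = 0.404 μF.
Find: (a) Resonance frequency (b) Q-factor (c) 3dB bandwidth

Step 1 — Resonance: ω₀ = 1/√(LC) = 1/√(0.000831·4.04e-07) = 5.458e+04 rad/s.
Step 2 — f₀ = ω₀/(2π) = 8686 Hz.
Step 3 — Parallel Q: Q = R/(ω₀L) = 223/(5.458e+04·0.000831) = 4.917.
Step 4 — Bandwidth: Δω = ω₀/Q = 1.11e+04 rad/s; BW = Δω/(2π) = 1767 Hz.

(a) f₀ = 8686 Hz  (b) Q = 4.917  (c) BW = 1767 Hz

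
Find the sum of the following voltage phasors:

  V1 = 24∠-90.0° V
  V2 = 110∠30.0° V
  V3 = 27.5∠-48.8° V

Step 1 — Convert each phasor to rectangular form:
  V1 = 24·(cos(-90.0°) + j·sin(-90.0°)) = 0 - j24 V
  V2 = 110·(cos(30.0°) + j·sin(30.0°)) = 95.26 + j55 V
  V3 = 27.5·(cos(-48.8°) + j·sin(-48.8°)) = 18.11 - j20.69 V
Step 2 — Sum components: V_total = 113.4 + j10.31 V.
Step 3 — Convert to polar: |V_total| = 113.8 V, ∠V_total = 5.2°.

V_total = 113.8∠5.2° V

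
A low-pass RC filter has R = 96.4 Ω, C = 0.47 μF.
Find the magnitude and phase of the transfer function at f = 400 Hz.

Step 1 — Angular frequency: ω = 2π·400 = 2513 rad/s.
Step 2 — Transfer function: H(jω) = 1/(1 + jωRC).
Step 3 — Denominator: 1 + jωRC = 1 + j·2513·96.4·4.7e-07 = 1 + j0.1139.
Step 4 — H = 0.9872 - j0.1124.
Step 5 — Magnitude: |H| = 0.9936 (-0.1 dB); phase: φ = -6.5°.

|H| = 0.9936 (-0.1 dB), φ = -6.5°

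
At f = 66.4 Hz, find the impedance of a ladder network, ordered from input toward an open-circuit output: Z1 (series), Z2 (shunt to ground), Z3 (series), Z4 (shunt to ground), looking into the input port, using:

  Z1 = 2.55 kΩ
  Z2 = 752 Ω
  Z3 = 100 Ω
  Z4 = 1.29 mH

Step 1 — Angular frequency: ω = 2π·f = 2π·66.4 = 417.2 rad/s.
Step 2 — Component impedances:
  Z1: Z = R = 2550 Ω
  Z2: Z = R = 752 Ω
  Z3: Z = R = 100 Ω
  Z4: Z = jωL = j·417.2·0.00129 = 0 + j0.5382 Ω
Step 3 — Ladder network (open output): work backward from the far end, alternating series and parallel combinations. Z_in = 2638 + j0.4193 Ω = 2638∠0.0° Ω.

Z = 2638 + j0.4193 Ω = 2638∠0.0° Ω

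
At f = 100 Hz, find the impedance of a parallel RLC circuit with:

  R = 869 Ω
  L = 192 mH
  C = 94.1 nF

Step 1 — Angular frequency: ω = 2π·f = 2π·100 = 628.3 rad/s.
Step 2 — Component impedances:
  R: Z = R = 869 Ω
  L: Z = jωL = j·628.3·0.192 = 0 + j120.6 Ω
  C: Z = 1/(jωC) = -j/(ω·C) = 0 - j1.691e+04 Ω
Step 3 — Parallel combination: 1/Z_total = 1/R + 1/L + 1/C; Z_total = 16.66 + j119.2 Ω = 120.3∠82.0° Ω.

Z = 16.66 + j119.2 Ω = 120.3∠82.0° Ω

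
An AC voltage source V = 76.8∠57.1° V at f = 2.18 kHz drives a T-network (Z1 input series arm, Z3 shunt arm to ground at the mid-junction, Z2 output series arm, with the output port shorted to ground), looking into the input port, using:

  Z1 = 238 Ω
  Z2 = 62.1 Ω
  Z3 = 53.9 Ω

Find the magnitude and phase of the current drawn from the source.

Step 1 — Angular frequency: ω = 2π·f = 2π·2180 = 1.37e+04 rad/s.
Step 2 — Component impedances:
  Z1: Z = R = 238 Ω
  Z2: Z = R = 62.1 Ω
  Z3: Z = R = 53.9 Ω
Step 3 — With the output port shorted to ground, the output series arm Z2 runs from the junction to ground; the shunt arm Z3 also runs from the junction to ground. They appear in parallel: Z3 || Z2 = 28.86 Ω.
Step 4 — Series with input arm Z1: Z_in = Z1 + (Z3 || Z2) = 266.9 Ω = 266.9∠0.0° Ω.
Step 5 — Source phasor: V = 76.8∠57.1° V = 41.72 + j64.48 V.
Step 6 — Ohm's law: I = V / Z_total = (41.72 + j64.48) / (266.9) = 0.1563 + j0.2416 A.
Step 7 — Convert to polar: |I| = 0.2878 A, ∠I = 57.1°.

I = 0.2878∠57.1° A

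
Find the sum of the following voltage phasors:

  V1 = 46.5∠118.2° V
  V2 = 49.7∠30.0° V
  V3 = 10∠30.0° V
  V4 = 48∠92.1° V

Step 1 — Convert each phasor to rectangular form:
  V1 = 46.5·(cos(118.2°) + j·sin(118.2°)) = -21.97 + j40.98 V
  V2 = 49.7·(cos(30.0°) + j·sin(30.0°)) = 43.04 + j24.85 V
  V3 = 10·(cos(30.0°) + j·sin(30.0°)) = 8.66 + j5 V
  V4 = 48·(cos(92.1°) + j·sin(92.1°)) = -1.759 + j47.97 V
Step 2 — Sum components: V_total = 27.97 + j118.8 V.
Step 3 — Convert to polar: |V_total| = 122 V, ∠V_total = 76.8°.

V_total = 122∠76.8° V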